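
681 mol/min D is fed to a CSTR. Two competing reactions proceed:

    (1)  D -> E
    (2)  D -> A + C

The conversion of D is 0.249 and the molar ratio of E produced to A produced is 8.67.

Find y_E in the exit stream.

Conversion of D: D consumed = 0.249 × 681 = 169.6 mol/min = 1ξ₁ + 1ξ₂.
Selectivity: 1ξ₁ / (1ξ₂) = 8.67 → ξ₁ = 8.67 ξ₂.
Substitute: (1·8.67 + 1) ξ₂ = 169.6 → ξ₂ = 17.54 mol/min, ξ₁ = 152 mol/min.
Outlet amounts (n = n₀ + Σ ν·ξ):
  D: 681 − 1(152) − 1(17.54) = 511.4
  E: 0 + 1(152) = 152
  A: 0 + 1(17.54) = 17.54
  C: 0 + 1(17.54) = 17.54
Total out = 698.5 mol/min; y_E = 152 / 698.5 = 0.2176.

0.218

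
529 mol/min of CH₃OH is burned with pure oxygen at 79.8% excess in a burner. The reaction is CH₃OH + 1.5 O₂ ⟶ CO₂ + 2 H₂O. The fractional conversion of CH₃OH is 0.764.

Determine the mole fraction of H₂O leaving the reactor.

0.375

Stoichiometric O₂ = 1.5 × 529 = 793.5 mol/min; O₂ fed = 793.5 × 1.798 = 1427 mol/min.
Fuel reacted = 0.764 × 529 → ξ = 404.2 mol/min.
Outlet (n = n₀ + ν ξ):
  CH₃OH: 529 − 1(404.2) = 124.8
  O₂: 1427 − 1.5(404.2) = 820.5
  CO₂: 0 + 1(404.2) = 404.2
  H₂O: 0 + 2(404.2) = 808.3
Total out = 2158 mol/min; y_H₂O = 808.3 / 2158 = 0.3746.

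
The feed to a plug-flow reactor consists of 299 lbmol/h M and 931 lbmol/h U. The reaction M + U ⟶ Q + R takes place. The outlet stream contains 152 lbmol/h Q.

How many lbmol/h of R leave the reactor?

For Q: n = n₀ + 1ξ → 152 = 0 + 1ξ, giving ξ = 152 lbmol/h.
Outlet amounts (n = n₀ + ν ξ):
  M: 299 − 1(152) = 147
  U: 931 − 1(152) = 779
  Q: 0 + 1(152) = 152
  R: 0 + 1(152) = 152

152 lbmol/h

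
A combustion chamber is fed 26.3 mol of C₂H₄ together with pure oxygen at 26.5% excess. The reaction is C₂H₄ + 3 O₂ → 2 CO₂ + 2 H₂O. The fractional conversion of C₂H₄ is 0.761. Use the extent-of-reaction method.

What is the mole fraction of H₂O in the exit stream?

Stoichiometric O₂ = 3 × 26.3 = 78.9 mol; O₂ fed = 78.9 × 1.265 = 99.81 mol.
Fuel reacted = 0.761 × 26.3 → ξ = 20.01 mol.
Outlet (n = n₀ + ν ξ):
  C₂H₄: 26.3 − 1(20.01) = 6.286
  O₂: 99.81 − 3(20.01) = 39.77
  CO₂: 0 + 2(20.01) = 40.03
  H₂O: 0 + 2(20.01) = 40.03
Total out = 126.1 mol; y_H₂O = 40.03 / 126.1 = 0.3174.

0.317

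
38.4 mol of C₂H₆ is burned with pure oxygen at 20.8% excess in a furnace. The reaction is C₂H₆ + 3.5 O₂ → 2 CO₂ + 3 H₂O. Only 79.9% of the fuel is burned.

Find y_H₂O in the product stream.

0.426

Stoichiometric O₂ = 3.5 × 38.4 = 134.4 mol; O₂ fed = 134.4 × 1.208 = 162.4 mol.
Fuel reacted = 0.799 × 38.4 → ξ = 30.68 mol.
Outlet (n = n₀ + ν ξ):
  C₂H₆: 38.4 − 1(30.68) = 7.718
  O₂: 162.4 − 3.5(30.68) = 54.97
  CO₂: 0 + 2(30.68) = 61.36
  H₂O: 0 + 3(30.68) = 92.04
Total out = 216.1 mol; y_H₂O = 92.04 / 216.1 = 0.4259.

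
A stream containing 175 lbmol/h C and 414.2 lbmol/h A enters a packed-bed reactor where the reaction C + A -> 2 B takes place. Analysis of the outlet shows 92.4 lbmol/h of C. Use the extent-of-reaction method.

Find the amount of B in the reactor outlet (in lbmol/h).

165 lbmol/h

For C: n = n₀ − 1ξ → 92.4 = 175 − 1ξ, giving ξ = 82.6 lbmol/h.
Outlet amounts (n = n₀ + ν ξ):
  C: 175 − 1(82.6) = 92.4
  A: 414.2 − 1(82.6) = 331.6
  B: 0 + 2(82.6) = 165.2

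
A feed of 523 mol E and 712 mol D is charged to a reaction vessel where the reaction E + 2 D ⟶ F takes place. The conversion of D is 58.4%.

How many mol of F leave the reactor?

D reacted = 0.584 × 712 = 415.8 mol; ν_D = −2, so ξ = 415.8/2 = 207.9 mol.
Outlet amounts (n = n₀ + ν ξ):
  E: 523 − 1(207.9) = 315.1
  D: 712 − 2(207.9) = 296.2
  F: 0 + 1(207.9) = 207.9

208 mol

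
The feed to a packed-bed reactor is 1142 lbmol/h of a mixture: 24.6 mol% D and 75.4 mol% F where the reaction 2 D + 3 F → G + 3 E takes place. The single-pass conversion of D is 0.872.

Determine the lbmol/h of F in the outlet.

494 lbmol/h

D reacted = 0.872 × 280.9 = 245 lbmol/h; ν_D = −2, so ξ = 245/2 = 122.5 lbmol/h.
Outlet amounts (n = n₀ + ν ξ):
  D: 280.9 − 2(122.5) = 35.96
  F: 861.1 − 3(122.5) = 493.6
  G: 0 + 1(122.5) = 122.5
  E: 0 + 3(122.5) = 367.5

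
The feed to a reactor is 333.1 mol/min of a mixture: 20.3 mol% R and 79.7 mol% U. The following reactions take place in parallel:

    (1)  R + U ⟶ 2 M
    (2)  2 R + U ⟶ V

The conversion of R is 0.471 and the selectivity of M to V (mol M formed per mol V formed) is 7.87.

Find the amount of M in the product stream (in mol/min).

42.2 mol/min

Conversion of R: R consumed = 0.471 × 67.62 = 31.85 mol/min = 1ξ₁ + 2ξ₂.
Selectivity: 2ξ₁ / (1ξ₂) = 7.87 → ξ₁ = 3.935 ξ₂.
Substitute: (1·3.935 + 2) ξ₂ = 31.85 → ξ₂ = 5.366 mol/min, ξ₁ = 21.12 mol/min.
Outlet amounts (n = n₀ + Σ ν·ξ):
  R: 67.62 − 1(21.12) − 2(5.366) = 35.77
  U: 265.5 − 1(21.12) − 1(5.366) = 239
  M: 0 + 2(21.12) = 42.23
  V: 0 + 1(5.366) = 5.366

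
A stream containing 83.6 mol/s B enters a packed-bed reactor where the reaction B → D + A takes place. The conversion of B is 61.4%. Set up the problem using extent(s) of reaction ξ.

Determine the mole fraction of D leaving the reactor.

0.38

B reacted = 0.614 × 83.6 = 51.33 mol/s; ν_B = −1, so ξ = 51.33/1 = 51.33 mol/s.
Outlet amounts (n = n₀ + ν ξ):
  B: 83.6 − 1(51.33) = 32.27
  D: 0 + 1(51.33) = 51.33
  A: 0 + 1(51.33) = 51.33
Total out = 134.9 mol/s; y_D = 51.33 / 134.9 = 0.3804.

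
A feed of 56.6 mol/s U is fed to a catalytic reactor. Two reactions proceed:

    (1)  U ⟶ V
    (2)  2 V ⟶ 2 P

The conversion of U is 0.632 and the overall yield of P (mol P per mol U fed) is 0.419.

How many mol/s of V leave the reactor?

12.1 mol/s

Conversion of U: U consumed = 1ξ₁ = 0.632 × 56.6 → ξ₁ = 35.77 mol/s.
Yield of P: 2ξ₂ / 56.6 = 0.419 → ξ₂ = 11.86 mol/s.
Outlet amounts (n = n₀ + Σ ν·ξ):
  U: 56.6 − 1(35.77) = 20.83
  V: 0 + 1(35.77) − 2(11.86) = 12.06
  P: 0 + 2(11.86) = 23.72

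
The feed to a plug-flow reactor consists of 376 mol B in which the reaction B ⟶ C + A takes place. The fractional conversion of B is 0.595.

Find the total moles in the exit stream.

B reacted = 0.595 × 376 = 223.7 mol; ν_B = −1, so ξ = 223.7/1 = 223.7 mol.
Outlet amounts (n = n₀ + ν ξ):
  B: 376 − 1(223.7) = 152.3
  C: 0 + 1(223.7) = 223.7
  A: 0 + 1(223.7) = 223.7
Total out = 152.3 + 223.7 + 223.7 = 599.7 mol.

600 mol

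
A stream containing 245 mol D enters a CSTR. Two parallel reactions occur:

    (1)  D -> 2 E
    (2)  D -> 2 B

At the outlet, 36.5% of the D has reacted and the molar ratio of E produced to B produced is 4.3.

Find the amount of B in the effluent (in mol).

33.7 mol

Conversion of D: D consumed = 0.365 × 245 = 89.42 mol = 1ξ₁ + 1ξ₂.
Selectivity: 2ξ₁ / (2ξ₂) = 4.3 → ξ₁ = 4.3 ξ₂.
Substitute: (1·4.3 + 1) ξ₂ = 89.42 → ξ₂ = 16.87 mol, ξ₁ = 72.55 mol.
Outlet amounts (n = n₀ + Σ ν·ξ):
  D: 245 − 1(72.55) − 1(16.87) = 155.6
  E: 0 + 2(72.55) = 145.1
  B: 0 + 2(16.87) = 33.75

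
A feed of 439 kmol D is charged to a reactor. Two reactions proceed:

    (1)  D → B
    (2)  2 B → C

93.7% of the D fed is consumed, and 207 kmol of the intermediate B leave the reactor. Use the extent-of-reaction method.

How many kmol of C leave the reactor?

Conversion of D: D consumed = 1ξ₁ = 0.937 × 439 → ξ₁ = 411.3 kmol.
B balance: n_B = 0 + 1ξ₁ − 2ξ₂ = 207 → ξ₂ = (1·411.3 − 207)/2 = 102.2 kmol.
Outlet amounts (n = n₀ + Σ ν·ξ):
  D: 439 − 1(411.3) = 27.66
  B: 0 + 1(411.3) − 2(102.2) = 207
  C: 0 + 1(102.2) = 102.2

102 kmol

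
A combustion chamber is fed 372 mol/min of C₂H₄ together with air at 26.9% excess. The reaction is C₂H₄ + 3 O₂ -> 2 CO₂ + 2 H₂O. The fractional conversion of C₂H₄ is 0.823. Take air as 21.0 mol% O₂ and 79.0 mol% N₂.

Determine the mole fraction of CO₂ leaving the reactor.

Stoichiometric O₂ = 3 × 372 = 1116 mol/min; O₂ fed = 1116 × 1.269 = 1416 mol/min.
N₂ fed = 1416 × 79/21 = 5328 mol/min.
Fuel reacted = 0.823 × 372 → ξ = 306.2 mol/min.
Outlet (n = n₀ + ν ξ):
  C₂H₄: 372 − 1(306.2) = 65.84
  O₂: 1416 − 3(306.2) = 497.7
  N₂: 5328 (inert)
  CO₂: 0 + 2(306.2) = 612.3
  H₂O: 0 + 2(306.2) = 612.3
Total out = 7116 mol/min; y_CO₂ = 612.3 / 7116 = 0.08605.

0.086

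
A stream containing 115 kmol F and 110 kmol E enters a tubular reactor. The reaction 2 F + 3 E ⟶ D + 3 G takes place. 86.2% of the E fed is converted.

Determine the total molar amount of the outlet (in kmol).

E reacted = 0.862 × 110 = 94.82 kmol; ν_E = −3, so ξ = 94.82/3 = 31.61 kmol.
Outlet amounts (n = n₀ + ν ξ):
  F: 115 − 2(31.61) = 51.79
  E: 110 − 3(31.61) = 15.18
  D: 0 + 1(31.61) = 31.61
  G: 0 + 3(31.61) = 94.82
Total out = 51.79 + 15.18 + 31.61 + 94.82 = 193.4 kmol.

193 kmol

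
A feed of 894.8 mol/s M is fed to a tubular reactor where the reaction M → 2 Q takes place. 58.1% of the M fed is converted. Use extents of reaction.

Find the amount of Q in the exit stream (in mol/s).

1040 mol/s

M reacted = 0.581 × 894.8 = 519.9 mol/s; ν_M = −1, so ξ = 519.9/1 = 519.9 mol/s.
Outlet amounts (n = n₀ + ν ξ):
  M: 894.8 − 1(519.9) = 374.9
  Q: 0 + 2(519.9) = 1040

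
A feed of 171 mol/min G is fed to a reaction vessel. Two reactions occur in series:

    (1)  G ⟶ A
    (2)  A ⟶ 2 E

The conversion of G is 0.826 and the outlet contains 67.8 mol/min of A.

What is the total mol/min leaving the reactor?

Conversion of G: G consumed = 1ξ₁ = 0.826 × 171 → ξ₁ = 141.2 mol/min.
A balance: n_A = 0 + 1ξ₁ − 1ξ₂ = 67.8 → ξ₂ = (1·141.2 − 67.8)/1 = 73.45 mol/min.
Outlet amounts (n = n₀ + Σ ν·ξ):
  G: 171 − 1(141.2) = 29.75
  A: 0 + 1(141.2) − 1(73.45) = 67.8
  E: 0 + 2(73.45) = 146.9
Total out = 29.75 + 67.8 + 146.9 = 244.4 mol/min.

244 mol/min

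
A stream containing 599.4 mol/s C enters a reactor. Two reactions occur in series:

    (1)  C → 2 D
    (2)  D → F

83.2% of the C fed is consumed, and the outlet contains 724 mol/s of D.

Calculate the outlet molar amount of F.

Conversion of C: C consumed = 1ξ₁ = 0.832 × 599.4 → ξ₁ = 498.7 mol/s.
D balance: n_D = 0 + 2ξ₁ − 1ξ₂ = 724 → ξ₂ = (2·498.7 − 724)/1 = 273.4 mol/s.
Outlet amounts (n = n₀ + Σ ν·ξ):
  C: 599.4 − 1(498.7) = 100.7
  D: 0 + 2(498.7) − 1(273.4) = 724
  F: 0 + 1(273.4) = 273.4

273 mol/s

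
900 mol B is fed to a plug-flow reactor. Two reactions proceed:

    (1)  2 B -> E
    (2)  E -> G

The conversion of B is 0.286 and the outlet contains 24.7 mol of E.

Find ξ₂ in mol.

ξ₂ = 104 mol

Conversion of B: B consumed = 2ξ₁ = 0.286 × 900 → ξ₁ = 128.7 mol.
E balance: n_E = 0 + 1ξ₁ − 1ξ₂ = 24.7 → ξ₂ = (1·128.7 − 24.7)/1 = 104 mol.
Outlet amounts (n = n₀ + Σ ν·ξ):
  B: 900 − 2(128.7) = 642.6
  E: 0 + 1(128.7) − 1(104) = 24.7
  G: 0 + 1(104) = 104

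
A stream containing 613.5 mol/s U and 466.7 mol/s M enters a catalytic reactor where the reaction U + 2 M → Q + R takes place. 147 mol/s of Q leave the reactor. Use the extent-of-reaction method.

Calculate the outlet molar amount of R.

147 mol/s

For Q: n = n₀ + 1ξ → 147 = 0 + 1ξ, giving ξ = 147 mol/s.
Outlet amounts (n = n₀ + ν ξ):
  U: 613.5 − 1(147) = 466.5
  M: 466.7 − 2(147) = 172.7
  Q: 0 + 1(147) = 147
  R: 0 + 1(147) = 147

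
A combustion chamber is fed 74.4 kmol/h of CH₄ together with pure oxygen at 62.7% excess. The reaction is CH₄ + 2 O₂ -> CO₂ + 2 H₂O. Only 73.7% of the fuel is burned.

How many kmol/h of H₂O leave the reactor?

110 kmol/h

Stoichiometric O₂ = 2 × 74.4 = 148.8 kmol/h; O₂ fed = 148.8 × 1.627 = 242.1 kmol/h.
Fuel reacted = 0.737 × 74.4 → ξ = 54.83 kmol/h.
Outlet (n = n₀ + ν ξ):
  CH₄: 74.4 − 1(54.83) = 19.57
  O₂: 242.1 − 2(54.83) = 132.4
  CO₂: 0 + 1(54.83) = 54.83
  H₂O: 0 + 2(54.83) = 109.7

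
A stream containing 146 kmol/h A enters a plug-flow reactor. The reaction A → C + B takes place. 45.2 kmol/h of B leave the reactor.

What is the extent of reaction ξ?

For B: n = n₀ + 1ξ → 45.2 = 0 + 1ξ, giving ξ = 45.2 kmol/h.
Outlet amounts (n = n₀ + ν ξ):
  A: 146 − 1(45.2) = 100.8
  C: 0 + 1(45.2) = 45.2
  B: 0 + 1(45.2) = 45.2

ξ = 45.2 kmol/h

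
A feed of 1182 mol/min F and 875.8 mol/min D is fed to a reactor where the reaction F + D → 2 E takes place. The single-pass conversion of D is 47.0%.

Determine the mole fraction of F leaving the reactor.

0.374

D reacted = 0.47 × 875.8 = 411.6 mol/min; ν_D = −1, so ξ = 411.6/1 = 411.6 mol/min.
Outlet amounts (n = n₀ + ν ξ):
  F: 1182 − 1(411.6) = 770.4
  D: 875.8 − 1(411.6) = 464.2
  E: 0 + 2(411.6) = 823.3
Total out = 2058 mol/min; y_F = 770.4 / 2058 = 0.3744.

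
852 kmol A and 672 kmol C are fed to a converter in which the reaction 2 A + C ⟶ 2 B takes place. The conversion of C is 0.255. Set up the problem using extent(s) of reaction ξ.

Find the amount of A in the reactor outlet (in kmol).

C reacted = 0.255 × 672 = 171.4 kmol; ν_C = −1, so ξ = 171.4/1 = 171.4 kmol.
Outlet amounts (n = n₀ + ν ξ):
  A: 852 − 2(171.4) = 509.3
  C: 672 − 1(171.4) = 500.6
  B: 0 + 2(171.4) = 342.7

509 kmol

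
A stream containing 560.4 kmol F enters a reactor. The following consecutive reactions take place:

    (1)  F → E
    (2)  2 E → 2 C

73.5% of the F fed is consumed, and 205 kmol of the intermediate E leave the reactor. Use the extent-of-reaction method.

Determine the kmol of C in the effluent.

Conversion of F: F consumed = 1ξ₁ = 0.735 × 560.4 → ξ₁ = 411.9 kmol.
E balance: n_E = 0 + 1ξ₁ − 2ξ₂ = 205 → ξ₂ = (1·411.9 − 205)/2 = 103.4 kmol.
Outlet amounts (n = n₀ + Σ ν·ξ):
  F: 560.4 − 1(411.9) = 148.5
  E: 0 + 1(411.9) − 2(103.4) = 205
  C: 0 + 2(103.4) = 206.9

207 kmol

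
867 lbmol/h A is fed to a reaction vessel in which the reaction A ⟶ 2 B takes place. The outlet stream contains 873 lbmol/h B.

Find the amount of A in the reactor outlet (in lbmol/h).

430 lbmol/h

For B: n = n₀ + 2ξ → 873 = 0 + 2ξ, giving ξ = 436.5 lbmol/h.
Outlet amounts (n = n₀ + ν ξ):
  A: 867 − 1(436.5) = 430.5
  B: 0 + 2(436.5) = 873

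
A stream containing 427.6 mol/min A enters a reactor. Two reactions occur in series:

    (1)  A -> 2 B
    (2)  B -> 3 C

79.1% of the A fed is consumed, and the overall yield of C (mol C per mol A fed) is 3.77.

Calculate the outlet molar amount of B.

139 mol/min

Conversion of A: A consumed = 1ξ₁ = 0.791 × 427.6 → ξ₁ = 338.2 mol/min.
Yield of C: 3ξ₂ / 427.6 = 3.77 → ξ₂ = 537.4 mol/min.
Outlet amounts (n = n₀ + Σ ν·ξ):
  A: 427.6 − 1(338.2) = 89.37
  B: 0 + 2(338.2) − 1(537.4) = 139.1
  C: 0 + 3(537.4) = 1612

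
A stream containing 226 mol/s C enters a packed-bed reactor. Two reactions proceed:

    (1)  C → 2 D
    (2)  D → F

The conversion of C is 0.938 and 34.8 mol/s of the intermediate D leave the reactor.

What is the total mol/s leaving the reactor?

Conversion of C: C consumed = 1ξ₁ = 0.938 × 226 → ξ₁ = 212 mol/s.
D balance: n_D = 0 + 2ξ₁ − 1ξ₂ = 34.8 → ξ₂ = (2·212 − 34.8)/1 = 389.2 mol/s.
Outlet amounts (n = n₀ + Σ ν·ξ):
  C: 226 − 1(212) = 14.01
  D: 0 + 2(212) − 1(389.2) = 34.8
  F: 0 + 1(389.2) = 389.2
Total out = 14.01 + 34.8 + 389.2 = 438 mol/s.

438 mol/s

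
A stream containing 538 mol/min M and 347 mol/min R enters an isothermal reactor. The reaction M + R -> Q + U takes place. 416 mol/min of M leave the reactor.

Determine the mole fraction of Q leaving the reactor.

0.138

For M: n = n₀ − 1ξ → 416 = 538 − 1ξ, giving ξ = 122 mol/min.
Outlet amounts (n = n₀ + ν ξ):
  M: 538 − 1(122) = 416
  R: 347 − 1(122) = 225
  Q: 0 + 1(122) = 122
  U: 0 + 1(122) = 122
Total out = 885 mol/min; y_Q = 122 / 885 = 0.1379.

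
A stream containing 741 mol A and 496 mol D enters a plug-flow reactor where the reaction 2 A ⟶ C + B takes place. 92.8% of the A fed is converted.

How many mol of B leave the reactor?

344 mol

A reacted = 0.928 × 741 = 687.6 mol; ν_A = −2, so ξ = 687.6/2 = 343.8 mol.
Outlet amounts (n = n₀ + ν ξ):
  A: 741 − 2(343.8) = 53.35
  C: 0 + 1(343.8) = 343.8
  B: 0 + 1(343.8) = 343.8
  D: 496 (inert)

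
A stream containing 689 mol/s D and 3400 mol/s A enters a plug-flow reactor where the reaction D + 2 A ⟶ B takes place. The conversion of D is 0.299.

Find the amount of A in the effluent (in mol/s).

2990 mol/s

D reacted = 0.299 × 689 = 206 mol/s; ν_D = −1, so ξ = 206/1 = 206 mol/s.
Outlet amounts (n = n₀ + ν ξ):
  D: 689 − 1(206) = 483
  A: 3400 − 2(206) = 2988
  B: 0 + 1(206) = 206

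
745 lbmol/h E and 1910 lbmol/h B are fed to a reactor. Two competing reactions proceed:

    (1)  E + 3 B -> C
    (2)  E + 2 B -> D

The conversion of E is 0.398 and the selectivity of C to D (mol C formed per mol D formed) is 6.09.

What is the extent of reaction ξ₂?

Conversion of E: E consumed = 0.398 × 745 = 296.5 lbmol/h = 1ξ₁ + 1ξ₂.
Selectivity: 1ξ₁ / (1ξ₂) = 6.09 → ξ₁ = 6.09 ξ₂.
Substitute: (1·6.09 + 1) ξ₂ = 296.5 → ξ₂ = 41.82 lbmol/h, ξ₁ = 254.7 lbmol/h.
Outlet amounts (n = n₀ + Σ ν·ξ):
  E: 745 − 1(254.7) − 1(41.82) = 448.5
  B: 1910 − 3(254.7) − 2(41.82) = 1062
  C: 0 + 1(254.7) = 254.7
  D: 0 + 1(41.82) = 41.82

ξ₂ = 41.8 lbmol/h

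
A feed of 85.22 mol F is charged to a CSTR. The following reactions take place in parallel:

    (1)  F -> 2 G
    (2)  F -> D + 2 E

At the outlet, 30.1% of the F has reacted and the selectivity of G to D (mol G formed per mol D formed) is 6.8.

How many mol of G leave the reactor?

Conversion of F: F consumed = 0.301 × 85.22 = 25.65 mol = 1ξ₁ + 1ξ₂.
Selectivity: 2ξ₁ / (1ξ₂) = 6.8 → ξ₁ = 3.4 ξ₂.
Substitute: (1·3.4 + 1) ξ₂ = 25.65 → ξ₂ = 5.83 mol, ξ₁ = 19.82 mol.
Outlet amounts (n = n₀ + Σ ν·ξ):
  F: 85.22 − 1(19.82) − 1(5.83) = 59.57
  G: 0 + 2(19.82) = 39.64
  D: 0 + 1(5.83) = 5.83
  E: 0 + 2(5.83) = 11.66

39.6 mol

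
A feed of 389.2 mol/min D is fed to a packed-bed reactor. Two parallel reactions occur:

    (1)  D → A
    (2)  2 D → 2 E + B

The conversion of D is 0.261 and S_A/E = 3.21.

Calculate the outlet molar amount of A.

77.5 mol/min

Conversion of D: D consumed = 0.261 × 389.2 = 101.6 mol/min = 1ξ₁ + 2ξ₂.
Selectivity: 1ξ₁ / (2ξ₂) = 3.21 → ξ₁ = 6.42 ξ₂.
Substitute: (1·6.42 + 2) ξ₂ = 101.6 → ξ₂ = 12.06 mol/min, ξ₁ = 77.45 mol/min.
Outlet amounts (n = n₀ + Σ ν·ξ):
  D: 389.2 − 1(77.45) − 2(12.06) = 287.6
  A: 0 + 1(77.45) = 77.45
  E: 0 + 2(12.06) = 24.13
  B: 0 + 1(12.06) = 12.06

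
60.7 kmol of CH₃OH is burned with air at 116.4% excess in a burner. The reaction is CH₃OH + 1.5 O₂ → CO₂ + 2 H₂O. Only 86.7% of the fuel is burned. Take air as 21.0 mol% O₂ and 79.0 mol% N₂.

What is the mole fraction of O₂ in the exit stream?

0.115

Stoichiometric O₂ = 1.5 × 60.7 = 91.05 kmol; O₂ fed = 91.05 × 2.164 = 197 kmol.
N₂ fed = 197 × 79/21 = 741.2 kmol.
Fuel reacted = 0.867 × 60.7 → ξ = 52.63 kmol.
Outlet (n = n₀ + ν ξ):
  CH₃OH: 60.7 − 1(52.63) = 8.073
  O₂: 197 − 1.5(52.63) = 118.1
  N₂: 741.2 (inert)
  CO₂: 0 + 1(52.63) = 52.63
  H₂O: 0 + 2(52.63) = 105.3
Total out = 1025 kmol; y_O₂ = 118.1 / 1025 = 0.1152.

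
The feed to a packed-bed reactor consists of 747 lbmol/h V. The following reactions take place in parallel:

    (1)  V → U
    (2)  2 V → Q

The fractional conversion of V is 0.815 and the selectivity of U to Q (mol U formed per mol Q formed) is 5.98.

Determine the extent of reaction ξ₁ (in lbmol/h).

Conversion of V: V consumed = 0.815 × 747 = 608.8 lbmol/h = 1ξ₁ + 2ξ₂.
Selectivity: 1ξ₁ / (1ξ₂) = 5.98 → ξ₁ = 5.98 ξ₂.
Substitute: (1·5.98 + 2) ξ₂ = 608.8 → ξ₂ = 76.29 lbmol/h, ξ₁ = 456.2 lbmol/h.
Outlet amounts (n = n₀ + Σ ν·ξ):
  V: 747 − 1(456.2) − 2(76.29) = 138.2
  U: 0 + 1(456.2) = 456.2
  Q: 0 + 1(76.29) = 76.29

ξ₁ = 456 lbmol/h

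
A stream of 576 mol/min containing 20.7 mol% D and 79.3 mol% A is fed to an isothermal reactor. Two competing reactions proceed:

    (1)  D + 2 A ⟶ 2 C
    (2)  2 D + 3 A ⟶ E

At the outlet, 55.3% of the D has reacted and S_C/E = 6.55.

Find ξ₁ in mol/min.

Conversion of D: D consumed = 0.553 × 119.2 = 65.94 mol/min = 1ξ₁ + 2ξ₂.
Selectivity: 2ξ₁ / (1ξ₂) = 6.55 → ξ₁ = 3.275 ξ₂.
Substitute: (1·3.275 + 2) ξ₂ = 65.94 → ξ₂ = 12.5 mol/min, ξ₁ = 40.94 mol/min.
Outlet amounts (n = n₀ + Σ ν·ξ):
  D: 119.2 − 1(40.94) − 2(12.5) = 53.3
  A: 456.8 − 2(40.94) − 3(12.5) = 337.4
  C: 0 + 2(40.94) = 81.87
  E: 0 + 1(12.5) = 12.5

ξ₁ = 40.9 mol/min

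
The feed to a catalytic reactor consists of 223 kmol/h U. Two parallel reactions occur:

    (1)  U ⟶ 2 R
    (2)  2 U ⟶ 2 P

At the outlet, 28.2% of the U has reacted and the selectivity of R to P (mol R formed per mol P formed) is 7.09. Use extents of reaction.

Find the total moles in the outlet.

272 kmol/h

Conversion of U: U consumed = 0.282 × 223 = 62.89 kmol/h = 1ξ₁ + 2ξ₂.
Selectivity: 2ξ₁ / (2ξ₂) = 7.09 → ξ₁ = 7.09 ξ₂.
Substitute: (1·7.09 + 2) ξ₂ = 62.89 → ξ₂ = 6.918 kmol/h, ξ₁ = 49.05 kmol/h.
Outlet amounts (n = n₀ + Σ ν·ξ):
  U: 223 − 1(49.05) − 2(6.918) = 160.1
  R: 0 + 2(49.05) = 98.1
  P: 0 + 2(6.918) = 13.84
Total out = 160.1 + 98.1 + 13.84 = 272 kmol/h.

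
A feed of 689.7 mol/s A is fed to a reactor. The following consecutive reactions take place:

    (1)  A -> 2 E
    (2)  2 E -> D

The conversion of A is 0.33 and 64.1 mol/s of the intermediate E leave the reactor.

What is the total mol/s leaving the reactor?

Conversion of A: A consumed = 1ξ₁ = 0.33 × 689.7 → ξ₁ = 227.6 mol/s.
E balance: n_E = 0 + 2ξ₁ − 2ξ₂ = 64.1 → ξ₂ = (2·227.6 − 64.1)/2 = 195.6 mol/s.
Outlet amounts (n = n₀ + Σ ν·ξ):
  A: 689.7 − 1(227.6) = 462.1
  E: 0 + 2(227.6) − 2(195.6) = 64.1
  D: 0 + 1(195.6) = 195.6
Total out = 462.1 + 64.1 + 195.6 = 721.8 mol/s.

722 mol/s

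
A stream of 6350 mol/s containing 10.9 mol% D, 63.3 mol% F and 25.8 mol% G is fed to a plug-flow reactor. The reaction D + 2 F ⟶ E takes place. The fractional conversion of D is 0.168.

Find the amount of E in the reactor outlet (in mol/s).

D reacted = 0.168 × 692.1 = 116.3 mol/s; ν_D = −1, so ξ = 116.3/1 = 116.3 mol/s.
Outlet amounts (n = n₀ + ν ξ):
  D: 692.1 − 1(116.3) = 575.9
  F: 4020 − 2(116.3) = 3787
  E: 0 + 1(116.3) = 116.3
  G: 1638 (inert)

116 mol/s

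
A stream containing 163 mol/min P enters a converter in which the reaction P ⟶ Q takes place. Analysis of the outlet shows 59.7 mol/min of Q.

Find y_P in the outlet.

For Q: n = n₀ + 1ξ → 59.7 = 0 + 1ξ, giving ξ = 59.7 mol/min.
Outlet amounts (n = n₀ + ν ξ):
  P: 163 − 1(59.7) = 103.3
  Q: 0 + 1(59.7) = 59.7
Total out = 163 mol/min; y_P = 103.3 / 163 = 0.6337.

0.634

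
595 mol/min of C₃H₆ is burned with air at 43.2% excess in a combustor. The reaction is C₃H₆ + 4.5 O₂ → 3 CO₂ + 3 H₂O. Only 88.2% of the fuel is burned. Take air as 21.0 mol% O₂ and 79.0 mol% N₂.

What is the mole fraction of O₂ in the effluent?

0.077

Stoichiometric O₂ = 4.5 × 595 = 2678 mol/min; O₂ fed = 2678 × 1.432 = 3834 mol/min.
N₂ fed = 3834 × 79/21 = 14420 mol/min.
Fuel reacted = 0.882 × 595 → ξ = 524.8 mol/min.
Outlet (n = n₀ + ν ξ):
  C₃H₆: 595 − 1(524.8) = 70.21
  O₂: 3834 − 4.5(524.8) = 1473
  N₂: 14420 (inert)
  CO₂: 0 + 3(524.8) = 1574
  H₂O: 0 + 3(524.8) = 1574
Total out = 19120 mol/min; y_O₂ = 1473 / 19120 = 0.07704.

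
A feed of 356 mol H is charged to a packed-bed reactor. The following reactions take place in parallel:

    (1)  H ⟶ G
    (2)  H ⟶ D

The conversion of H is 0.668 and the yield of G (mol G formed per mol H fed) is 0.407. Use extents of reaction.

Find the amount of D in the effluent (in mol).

92.9 mol

Yield of G: 1ξ₁ / 356 = 0.407 → ξ₁ = 144.9 mol.
Conversion of H: 1ξ₁ + 1ξ₂ = 0.668 × 356 = 237.8 → ξ₂ = 92.92 mol.
Outlet amounts (n = n₀ + Σ ν·ξ):
  H: 356 − 1(144.9) − 1(92.92) = 118.2
  G: 0 + 1(144.9) = 144.9
  D: 0 + 1(92.92) = 92.92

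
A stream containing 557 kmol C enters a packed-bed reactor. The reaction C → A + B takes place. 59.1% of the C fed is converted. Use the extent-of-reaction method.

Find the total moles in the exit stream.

C reacted = 0.591 × 557 = 329.2 kmol; ν_C = −1, so ξ = 329.2/1 = 329.2 kmol.
Outlet amounts (n = n₀ + ν ξ):
  C: 557 − 1(329.2) = 227.8
  A: 0 + 1(329.2) = 329.2
  B: 0 + 1(329.2) = 329.2
Total out = 227.8 + 329.2 + 329.2 = 886.2 kmol.

886 kmol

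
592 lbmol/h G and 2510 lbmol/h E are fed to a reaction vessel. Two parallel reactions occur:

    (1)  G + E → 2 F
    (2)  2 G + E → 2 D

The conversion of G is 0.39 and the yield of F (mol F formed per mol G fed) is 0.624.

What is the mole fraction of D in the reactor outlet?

Yield of F: 2ξ₁ / 592 = 0.624 → ξ₁ = 184.7 lbmol/h.
Conversion of G: 1ξ₁ + 2ξ₂ = 0.39 × 592 = 230.9 → ξ₂ = 23.09 lbmol/h.
Outlet amounts (n = n₀ + Σ ν·ξ):
  G: 592 − 1(184.7) − 2(23.09) = 361.1
  E: 2510 − 1(184.7) − 1(23.09) = 2302
  F: 0 + 2(184.7) = 369.4
  D: 0 + 2(23.09) = 46.18
Total out = 3079 lbmol/h; y_D = 46.18 / 3079 = 0.015.

0.015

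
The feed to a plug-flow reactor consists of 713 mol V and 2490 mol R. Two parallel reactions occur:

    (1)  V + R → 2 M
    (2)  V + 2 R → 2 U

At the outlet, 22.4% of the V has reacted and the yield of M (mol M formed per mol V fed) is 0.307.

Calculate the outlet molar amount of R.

2280 mol

Yield of M: 2ξ₁ / 713 = 0.307 → ξ₁ = 109.4 mol.
Conversion of V: 1ξ₁ + 1ξ₂ = 0.224 × 713 = 159.7 → ξ₂ = 50.27 mol.
Outlet amounts (n = n₀ + Σ ν·ξ):
  V: 713 − 1(109.4) − 1(50.27) = 553.3
  R: 2490 − 1(109.4) − 2(50.27) = 2280
  M: 0 + 2(109.4) = 218.9
  U: 0 + 2(50.27) = 100.5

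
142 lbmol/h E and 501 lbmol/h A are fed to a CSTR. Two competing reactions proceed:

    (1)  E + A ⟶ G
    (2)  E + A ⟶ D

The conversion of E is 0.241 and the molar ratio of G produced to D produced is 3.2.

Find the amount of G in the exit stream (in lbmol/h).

Conversion of E: E consumed = 0.241 × 142 = 34.22 lbmol/h = 1ξ₁ + 1ξ₂.
Selectivity: 1ξ₁ / (1ξ₂) = 3.2 → ξ₁ = 3.2 ξ₂.
Substitute: (1·3.2 + 1) ξ₂ = 34.22 → ξ₂ = 8.148 lbmol/h, ξ₁ = 26.07 lbmol/h.
Outlet amounts (n = n₀ + Σ ν·ξ):
  E: 142 − 1(26.07) − 1(8.148) = 107.8
  A: 501 − 1(26.07) − 1(8.148) = 466.8
  G: 0 + 1(26.07) = 26.07
  D: 0 + 1(8.148) = 8.148

26.1 lbmol/h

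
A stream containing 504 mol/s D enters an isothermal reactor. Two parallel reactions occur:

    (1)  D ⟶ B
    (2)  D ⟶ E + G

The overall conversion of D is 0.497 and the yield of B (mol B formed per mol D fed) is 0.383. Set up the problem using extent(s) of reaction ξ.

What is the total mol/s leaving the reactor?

561 mol/s

Yield of B: 1ξ₁ / 504 = 0.383 → ξ₁ = 193 mol/s.
Conversion of D: 1ξ₁ + 1ξ₂ = 0.497 × 504 = 250.5 → ξ₂ = 57.46 mol/s.
Outlet amounts (n = n₀ + Σ ν·ξ):
  D: 504 − 1(193) − 1(57.46) = 253.5
  B: 0 + 1(193) = 193
  E: 0 + 1(57.46) = 57.46
  G: 0 + 1(57.46) = 57.46
Total out = 253.5 + 193 + 57.46 + 57.46 = 561.5 mol/s.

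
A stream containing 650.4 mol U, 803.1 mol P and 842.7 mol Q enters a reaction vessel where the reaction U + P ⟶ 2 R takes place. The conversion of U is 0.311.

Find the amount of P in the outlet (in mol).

601 mol

U reacted = 0.311 × 650.4 = 202.3 mol; ν_U = −1, so ξ = 202.3/1 = 202.3 mol.
Outlet amounts (n = n₀ + ν ξ):
  U: 650.4 − 1(202.3) = 448.1
  P: 803.1 − 1(202.3) = 600.8
  R: 0 + 2(202.3) = 404.5
  Q: 842.7 (inert)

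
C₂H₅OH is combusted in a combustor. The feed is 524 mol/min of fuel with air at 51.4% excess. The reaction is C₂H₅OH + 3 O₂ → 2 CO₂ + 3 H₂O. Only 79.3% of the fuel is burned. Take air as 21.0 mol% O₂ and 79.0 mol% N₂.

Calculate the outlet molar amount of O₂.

Stoichiometric O₂ = 3 × 524 = 1572 mol/min; O₂ fed = 1572 × 1.514 = 2380 mol/min.
N₂ fed = 2380 × 79/21 = 8953 mol/min.
Fuel reacted = 0.793 × 524 → ξ = 415.5 mol/min.
Outlet (n = n₀ + ν ξ):
  C₂H₅OH: 524 − 1(415.5) = 108.5
  O₂: 2380 − 3(415.5) = 1133
  N₂: 8953 (inert)
  CO₂: 0 + 2(415.5) = 831.1
  H₂O: 0 + 3(415.5) = 1247

1130 mol/min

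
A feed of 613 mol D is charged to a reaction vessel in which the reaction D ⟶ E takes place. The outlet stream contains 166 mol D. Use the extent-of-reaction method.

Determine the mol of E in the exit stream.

447 mol

For D: n = n₀ − 1ξ → 166 = 613 − 1ξ, giving ξ = 447 mol.
Outlet amounts (n = n₀ + ν ξ):
  D: 613 − 1(447) = 166
  E: 0 + 1(447) = 447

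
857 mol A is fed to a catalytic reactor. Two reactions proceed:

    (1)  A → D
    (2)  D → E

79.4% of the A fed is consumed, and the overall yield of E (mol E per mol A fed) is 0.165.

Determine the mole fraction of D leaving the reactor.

0.629

Conversion of A: A consumed = 1ξ₁ = 0.794 × 857 → ξ₁ = 680.5 mol.
Yield of E: 1ξ₂ / 857 = 0.165 → ξ₂ = 141.4 mol.
Outlet amounts (n = n₀ + Σ ν·ξ):
  A: 857 − 1(680.5) = 176.5
  D: 0 + 1(680.5) − 1(141.4) = 539.1
  E: 0 + 1(141.4) = 141.4
Total out = 857 mol; y_D = 539.1 / 857 = 0.629.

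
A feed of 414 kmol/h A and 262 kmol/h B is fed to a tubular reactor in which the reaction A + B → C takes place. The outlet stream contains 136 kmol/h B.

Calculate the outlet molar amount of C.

126 kmol/h

For B: n = n₀ − 1ξ → 136 = 262 − 1ξ, giving ξ = 126 kmol/h.
Outlet amounts (n = n₀ + ν ξ):
  A: 414 − 1(126) = 288
  B: 262 − 1(126) = 136
  C: 0 + 1(126) = 126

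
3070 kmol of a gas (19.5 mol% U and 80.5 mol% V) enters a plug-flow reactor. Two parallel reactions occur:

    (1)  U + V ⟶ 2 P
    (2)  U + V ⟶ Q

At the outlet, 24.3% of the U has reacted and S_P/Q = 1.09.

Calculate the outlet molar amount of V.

Conversion of U: U consumed = 0.243 × 598.6 = 145.5 kmol = 1ξ₁ + 1ξ₂.
Selectivity: 2ξ₁ / (1ξ₂) = 1.09 → ξ₁ = 0.545 ξ₂.
Substitute: (1·0.545 + 1) ξ₂ = 145.5 → ξ₂ = 94.16 kmol, ξ₁ = 51.32 kmol.
Outlet amounts (n = n₀ + Σ ν·ξ):
  U: 598.6 − 1(51.32) − 1(94.16) = 453.2
  V: 2471 − 1(51.32) − 1(94.16) = 2326
  P: 0 + 2(51.32) = 102.6
  Q: 0 + 1(94.16) = 94.16

2330 kmol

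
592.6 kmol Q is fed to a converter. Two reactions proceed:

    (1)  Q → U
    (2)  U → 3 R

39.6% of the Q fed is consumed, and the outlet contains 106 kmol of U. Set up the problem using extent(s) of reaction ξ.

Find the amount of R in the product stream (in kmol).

386 kmol

Conversion of Q: Q consumed = 1ξ₁ = 0.396 × 592.6 → ξ₁ = 234.7 kmol.
U balance: n_U = 0 + 1ξ₁ − 1ξ₂ = 106 → ξ₂ = (1·234.7 − 106)/1 = 128.7 kmol.
Outlet amounts (n = n₀ + Σ ν·ξ):
  Q: 592.6 − 1(234.7) = 357.9
  U: 0 + 1(234.7) − 1(128.7) = 106
  R: 0 + 3(128.7) = 386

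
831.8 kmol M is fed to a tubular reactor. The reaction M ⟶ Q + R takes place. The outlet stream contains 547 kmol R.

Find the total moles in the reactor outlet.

1380 kmol

For R: n = n₀ + 1ξ → 547 = 0 + 1ξ, giving ξ = 547 kmol.
Outlet amounts (n = n₀ + ν ξ):
  M: 831.8 − 1(547) = 284.8
  Q: 0 + 1(547) = 547
  R: 0 + 1(547) = 547
Total out = 284.8 + 547 + 547 = 1379 kmol.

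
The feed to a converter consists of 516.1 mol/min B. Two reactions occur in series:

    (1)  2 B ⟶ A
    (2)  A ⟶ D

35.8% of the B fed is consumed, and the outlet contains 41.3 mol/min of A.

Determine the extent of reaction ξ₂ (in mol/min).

Conversion of B: B consumed = 2ξ₁ = 0.358 × 516.1 → ξ₁ = 92.38 mol/min.
A balance: n_A = 0 + 1ξ₁ − 1ξ₂ = 41.3 → ξ₂ = (1·92.38 − 41.3)/1 = 51.08 mol/min.
Outlet amounts (n = n₀ + Σ ν·ξ):
  B: 516.1 − 2(92.38) = 331.3
  A: 0 + 1(92.38) − 1(51.08) = 41.3
  D: 0 + 1(51.08) = 51.08

ξ₂ = 51.1 mol/min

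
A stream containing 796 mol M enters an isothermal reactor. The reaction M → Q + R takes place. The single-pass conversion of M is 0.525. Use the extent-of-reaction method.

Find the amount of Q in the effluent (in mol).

418 mol

M reacted = 0.525 × 796 = 417.9 mol; ν_M = −1, so ξ = 417.9/1 = 417.9 mol.
Outlet amounts (n = n₀ + ν ξ):
  M: 796 − 1(417.9) = 378.1
  Q: 0 + 1(417.9) = 417.9
  R: 0 + 1(417.9) = 417.9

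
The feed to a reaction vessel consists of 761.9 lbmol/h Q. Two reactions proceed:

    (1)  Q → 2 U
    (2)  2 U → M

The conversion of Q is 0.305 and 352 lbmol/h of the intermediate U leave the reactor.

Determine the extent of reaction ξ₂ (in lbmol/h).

ξ₂ = 56.4 lbmol/h

Conversion of Q: Q consumed = 1ξ₁ = 0.305 × 761.9 → ξ₁ = 232.4 lbmol/h.
U balance: n_U = 0 + 2ξ₁ − 2ξ₂ = 352 → ξ₂ = (2·232.4 − 352)/2 = 56.38 lbmol/h.
Outlet amounts (n = n₀ + Σ ν·ξ):
  Q: 761.9 − 1(232.4) = 529.5
  U: 0 + 2(232.4) − 2(56.38) = 352
  M: 0 + 1(56.38) = 56.38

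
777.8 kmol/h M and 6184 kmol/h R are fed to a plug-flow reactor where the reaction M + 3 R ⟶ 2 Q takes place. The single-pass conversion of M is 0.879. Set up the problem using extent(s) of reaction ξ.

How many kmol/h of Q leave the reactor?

1370 kmol/h

M reacted = 0.879 × 777.8 = 683.7 kmol/h; ν_M = −1, so ξ = 683.7/1 = 683.7 kmol/h.
Outlet amounts (n = n₀ + ν ξ):
  M: 777.8 − 1(683.7) = 94.11
  R: 6184 − 3(683.7) = 4133
  Q: 0 + 2(683.7) = 1367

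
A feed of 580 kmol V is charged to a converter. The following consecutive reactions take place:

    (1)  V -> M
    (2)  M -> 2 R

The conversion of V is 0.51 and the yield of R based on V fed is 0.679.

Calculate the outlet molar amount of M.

Conversion of V: V consumed = 1ξ₁ = 0.51 × 580 → ξ₁ = 295.8 kmol.
Yield of R: 2ξ₂ / 580 = 0.679 → ξ₂ = 196.9 kmol.
Outlet amounts (n = n₀ + Σ ν·ξ):
  V: 580 − 1(295.8) = 284.2
  M: 0 + 1(295.8) − 1(196.9) = 98.89
  R: 0 + 2(196.9) = 393.8

98.9 kmol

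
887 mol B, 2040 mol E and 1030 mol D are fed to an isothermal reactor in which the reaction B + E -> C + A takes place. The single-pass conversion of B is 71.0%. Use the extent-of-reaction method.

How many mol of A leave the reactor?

630 mol

B reacted = 0.71 × 887 = 629.8 mol; ν_B = −1, so ξ = 629.8/1 = 629.8 mol.
Outlet amounts (n = n₀ + ν ξ):
  B: 887 − 1(629.8) = 257.2
  E: 2040 − 1(629.8) = 1410
  C: 0 + 1(629.8) = 629.8
  A: 0 + 1(629.8) = 629.8
  D: 1030 (inert)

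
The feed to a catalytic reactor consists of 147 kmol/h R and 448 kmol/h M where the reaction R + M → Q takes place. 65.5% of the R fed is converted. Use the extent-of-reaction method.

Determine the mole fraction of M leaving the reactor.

R reacted = 0.655 × 147 = 96.29 kmol/h; ν_R = −1, so ξ = 96.29/1 = 96.29 kmol/h.
Outlet amounts (n = n₀ + ν ξ):
  R: 147 − 1(96.29) = 50.71
  M: 448 − 1(96.29) = 351.7
  Q: 0 + 1(96.29) = 96.29
Total out = 498.7 kmol/h; y_M = 351.7 / 498.7 = 0.7052.

0.705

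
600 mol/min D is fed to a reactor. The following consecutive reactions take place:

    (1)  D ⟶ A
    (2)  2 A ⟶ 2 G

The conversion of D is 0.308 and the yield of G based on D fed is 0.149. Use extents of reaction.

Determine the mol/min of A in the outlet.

95.4 mol/min

Conversion of D: D consumed = 1ξ₁ = 0.308 × 600 → ξ₁ = 184.8 mol/min.
Yield of G: 2ξ₂ / 600 = 0.149 → ξ₂ = 44.7 mol/min.
Outlet amounts (n = n₀ + Σ ν·ξ):
  D: 600 − 1(184.8) = 415.2
  A: 0 + 1(184.8) − 2(44.7) = 95.4
  G: 0 + 2(44.7) = 89.4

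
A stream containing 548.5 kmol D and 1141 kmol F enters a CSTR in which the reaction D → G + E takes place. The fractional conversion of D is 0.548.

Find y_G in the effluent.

D reacted = 0.548 × 548.5 = 300.6 kmol; ν_D = −1, so ξ = 300.6/1 = 300.6 kmol.
Outlet amounts (n = n₀ + ν ξ):
  D: 548.5 − 1(300.6) = 247.9
  G: 0 + 1(300.6) = 300.6
  E: 0 + 1(300.6) = 300.6
  F: 1141 (inert)
Total out = 1990 kmol; y_G = 300.6 / 1990 = 0.151.

0.151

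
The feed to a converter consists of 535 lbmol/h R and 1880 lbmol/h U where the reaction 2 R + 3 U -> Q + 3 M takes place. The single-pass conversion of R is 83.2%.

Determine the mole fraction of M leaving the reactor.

0.305

R reacted = 0.832 × 535 = 445.1 lbmol/h; ν_R = −2, so ξ = 445.1/2 = 222.6 lbmol/h.
Outlet amounts (n = n₀ + ν ξ):
  R: 535 − 2(222.6) = 89.88
  U: 1880 − 3(222.6) = 1212
  Q: 0 + 1(222.6) = 222.6
  M: 0 + 3(222.6) = 667.7
Total out = 2192 lbmol/h; y_M = 667.7 / 2192 = 0.3045.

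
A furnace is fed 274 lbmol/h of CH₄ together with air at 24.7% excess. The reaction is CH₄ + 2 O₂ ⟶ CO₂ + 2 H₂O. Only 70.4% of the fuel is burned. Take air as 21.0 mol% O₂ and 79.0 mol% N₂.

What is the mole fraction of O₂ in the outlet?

0.0843

Stoichiometric O₂ = 2 × 274 = 548 lbmol/h; O₂ fed = 548 × 1.247 = 683.4 lbmol/h.
N₂ fed = 683.4 × 79/21 = 2571 lbmol/h.
Fuel reacted = 0.704 × 274 → ξ = 192.9 lbmol/h.
Outlet (n = n₀ + ν ξ):
  CH₄: 274 − 1(192.9) = 81.1
  O₂: 683.4 − 2(192.9) = 297.6
  N₂: 2571 (inert)
  CO₂: 0 + 1(192.9) = 192.9
  H₂O: 0 + 2(192.9) = 385.8
Total out = 3528 lbmol/h; y_O₂ = 297.6 / 3528 = 0.08434.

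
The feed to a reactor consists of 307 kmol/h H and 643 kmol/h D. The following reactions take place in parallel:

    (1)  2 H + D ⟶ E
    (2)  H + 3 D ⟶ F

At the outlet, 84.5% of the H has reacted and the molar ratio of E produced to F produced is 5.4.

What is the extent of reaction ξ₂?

ξ₂ = 22 kmol/h

Conversion of H: H consumed = 0.845 × 307 = 259.4 kmol/h = 2ξ₁ + 1ξ₂.
Selectivity: 1ξ₁ / (1ξ₂) = 5.4 → ξ₁ = 5.4 ξ₂.
Substitute: (2·5.4 + 1) ξ₂ = 259.4 → ξ₂ = 21.98 kmol/h, ξ₁ = 118.7 kmol/h.
Outlet amounts (n = n₀ + Σ ν·ξ):
  H: 307 − 2(118.7) − 1(21.98) = 47.59
  D: 643 − 1(118.7) − 3(21.98) = 458.3
  E: 0 + 1(118.7) = 118.7
  F: 0 + 1(21.98) = 21.98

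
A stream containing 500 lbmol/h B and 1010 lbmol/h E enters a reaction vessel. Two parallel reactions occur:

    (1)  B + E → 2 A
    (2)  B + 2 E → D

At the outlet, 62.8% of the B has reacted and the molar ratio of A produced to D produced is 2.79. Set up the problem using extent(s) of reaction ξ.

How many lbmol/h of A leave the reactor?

366 lbmol/h

Conversion of B: B consumed = 0.628 × 500 = 314 lbmol/h = 1ξ₁ + 1ξ₂.
Selectivity: 2ξ₁ / (1ξ₂) = 2.79 → ξ₁ = 1.395 ξ₂.
Substitute: (1·1.395 + 1) ξ₂ = 314 → ξ₂ = 131.1 lbmol/h, ξ₁ = 182.9 lbmol/h.
Outlet amounts (n = n₀ + Σ ν·ξ):
  B: 500 − 1(182.9) − 1(131.1) = 186
  E: 1010 − 1(182.9) − 2(131.1) = 564.9
  A: 0 + 2(182.9) = 365.8
  D: 0 + 1(131.1) = 131.1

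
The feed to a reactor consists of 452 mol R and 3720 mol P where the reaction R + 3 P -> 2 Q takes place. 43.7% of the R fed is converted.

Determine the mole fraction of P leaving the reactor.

0.828

R reacted = 0.437 × 452 = 197.5 mol; ν_R = −1, so ξ = 197.5/1 = 197.5 mol.
Outlet amounts (n = n₀ + ν ξ):
  R: 452 − 1(197.5) = 254.5
  P: 3720 − 3(197.5) = 3127
  Q: 0 + 2(197.5) = 395
Total out = 3777 mol; y_P = 3127 / 3777 = 0.828.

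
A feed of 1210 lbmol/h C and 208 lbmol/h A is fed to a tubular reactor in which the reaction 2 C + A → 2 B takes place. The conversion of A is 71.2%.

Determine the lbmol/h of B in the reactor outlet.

296 lbmol/h

A reacted = 0.712 × 208 = 148.1 lbmol/h; ν_A = −1, so ξ = 148.1/1 = 148.1 lbmol/h.
Outlet amounts (n = n₀ + ν ξ):
  C: 1210 − 2(148.1) = 913.8
  A: 208 − 1(148.1) = 59.9
  B: 0 + 2(148.1) = 296.2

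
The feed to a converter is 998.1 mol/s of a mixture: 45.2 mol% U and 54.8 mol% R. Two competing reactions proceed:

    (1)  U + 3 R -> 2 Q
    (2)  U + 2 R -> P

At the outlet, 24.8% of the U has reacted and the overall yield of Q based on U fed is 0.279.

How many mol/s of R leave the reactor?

Yield of Q: 2ξ₁ / 451.1 = 0.279 → ξ₁ = 62.93 mol/s.
Conversion of U: 1ξ₁ + 1ξ₂ = 0.248 × 451.1 = 111.9 → ξ₂ = 48.95 mol/s.
Outlet amounts (n = n₀ + Σ ν·ξ):
  U: 451.1 − 1(62.93) − 1(48.95) = 339.3
  R: 547 − 3(62.93) − 2(48.95) = 260.3
  Q: 0 + 2(62.93) = 125.9
  P: 0 + 1(48.95) = 48.95

260 mol/s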